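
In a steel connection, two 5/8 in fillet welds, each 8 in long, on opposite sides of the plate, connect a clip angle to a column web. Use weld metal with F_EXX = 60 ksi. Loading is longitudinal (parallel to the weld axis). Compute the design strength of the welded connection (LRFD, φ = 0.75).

Effective throat t_e = 0.707 × 0.625 = 0.4419 in.
Total length L = 16 in; A_we = 0.4419 × 16 = 7.07 in².
F_nw = 0.6 F_EXX = 0.6 × 60 = 36 ksi.
φR_n = 0.75 × 36 × 7.07 = 190.9 kips.

φR_n ≈ 191 kips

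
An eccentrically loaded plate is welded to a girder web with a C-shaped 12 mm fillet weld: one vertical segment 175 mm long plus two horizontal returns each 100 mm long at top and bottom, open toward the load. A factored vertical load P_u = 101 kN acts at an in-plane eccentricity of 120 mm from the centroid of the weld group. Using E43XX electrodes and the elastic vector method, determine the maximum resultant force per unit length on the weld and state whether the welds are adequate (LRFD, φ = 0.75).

E43XX → F_EXX = 430 MPa.
Total weld length L_w = 375 mm. Treat welds as unit-width lines.
Centroid: x̄ = 2×100×50 / 375 = 26.67 mm from the vertical weld.
Polar moment about centroid: J = I_x + I_y = [175³/12 + 2×100×87.5²] + [175×26.67² + 2(100³/12 + 100×23.33²)] = 2378000 mm³.
Direct shear f_v = P/L_w = 101×10³ / 375 = 269.3 N/mm (vertical).
Torsion M = P·e = 101×10³ × 120 = 12120000 N·mm.
Critical point at (x, y) = (73.33, 87.5) from centroid. f_tx = M·y/J = 446 N/mm; f_ty = M·x/J = 373.8 N/mm.
Resultant f_max = √[f_tx² + (f_v + f_ty)²] = √[446² + (269.3 + 373.8)²] = 782.6 N/mm.
Capacity per unit length: φr_n = 0.75 × 0.6 × 430 × (0.707 × 12) = 1642 N/mm.
782.6 ≤ 1642 → adequate.

f_max ≈ 783 N/mm; adequate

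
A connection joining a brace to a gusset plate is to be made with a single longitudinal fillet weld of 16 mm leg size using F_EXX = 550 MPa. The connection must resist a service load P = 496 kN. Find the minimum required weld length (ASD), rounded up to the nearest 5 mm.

Throat t_e = 0.707 × 16 = 11.31 mm.
r_n/Ω = (0.6 × 550 × 11.31) / 2.0 = 1866 N/mm = 1.866 kN/mm.
L_req = P / (r_n/Ω) = 496 / 1.866 = 265.7 mm total.
Round up → use L = 270 mm.

L = 270 mm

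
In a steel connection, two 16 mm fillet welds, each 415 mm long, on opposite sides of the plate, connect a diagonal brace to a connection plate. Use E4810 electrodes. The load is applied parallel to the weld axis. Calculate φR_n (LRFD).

φR_n ≈ 2030 kN

E48XX → F_EXX = 480 MPa.
Effective throat t_e = 0.707 × 16 = 11.31 mm.
Total length L = 830 mm; A_we = 11.31 × 830 = 9389 mm².
F_nw = 0.6 F_EXX = 0.6 × 480 = 288 MPa.
φR_n = 0.75 × 288 × 9389 × 10⁻³ = 2028 kN.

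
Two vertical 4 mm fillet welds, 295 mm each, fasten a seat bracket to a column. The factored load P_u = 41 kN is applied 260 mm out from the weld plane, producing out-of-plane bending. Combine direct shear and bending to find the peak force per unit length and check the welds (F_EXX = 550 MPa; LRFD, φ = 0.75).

L_w = 2 × 295 = 590 mm; section modulus (unit throat) S = 2 × L²/6 = 29010 mm².
Direct shear f_v = P/L_w = 41×10³/590 = 69.49 N/mm.
Moment M = P × e = 41×10³ × 260 = 10660000 N·mm; bending f_b = M/S = 367.5 N/mm.
f_max = √(f_v² + f_b²) = √(69.49² + 367.5²) = 374 N/mm.
φr_n = 0.75 × 0.6 × 550 × (0.707 × 4) = 699.9 N/mm → adequate.

f_max ≈ 374 N/mm; adequate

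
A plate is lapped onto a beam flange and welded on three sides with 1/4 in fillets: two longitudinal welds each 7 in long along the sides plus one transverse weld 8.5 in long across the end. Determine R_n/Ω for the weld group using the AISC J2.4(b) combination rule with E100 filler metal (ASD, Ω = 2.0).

E100XX → F_EXX = 100 ksi.
t_e = 0.707 × 0.25 = 0.1767 in.
R_nwl = 0.6 × 100 × 0.1767 × 14 = 148.5 kip (longitudinal, 2 welds).
R_nwt = 0.6 × 100 × 0.1767 × 8.5 = 90.14 kip (transverse, base value).
(i) R_nwl + R_nwt = 238.6 kip; (ii) 0.85 R_nwl + 1.5 R_nwt = 261.4 kip.
R_n = max = 261.4 kip [governs: (ii)]; R_n/Ω = 130.7 kip.

R_n/Ω ≈ 131 kip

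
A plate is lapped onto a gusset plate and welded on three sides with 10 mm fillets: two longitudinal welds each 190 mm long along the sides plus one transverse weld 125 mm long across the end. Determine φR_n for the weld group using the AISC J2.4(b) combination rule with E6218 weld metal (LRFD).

φR_n ≈ 1010 kN

E62XX → F_EXX = 620 MPa.
t_e = 0.707 × 10 = 7.07 mm.
R_nwl = 0.6 × 620 × 7.07 × 380 × 10⁻³ = 999.4 kN (longitudinal, 2 welds).
R_nwt = 0.6 × 620 × 7.07 × 125 × 10⁻³ = 328.8 kN (transverse, base value).
(i) R_nwl + R_nwt = 1328 kN; (ii) 0.85 R_nwl + 1.5 R_nwt = 1343 kN.
R_n = max = 1343 kN [governs: (ii)]; φR_n = 1007 kN.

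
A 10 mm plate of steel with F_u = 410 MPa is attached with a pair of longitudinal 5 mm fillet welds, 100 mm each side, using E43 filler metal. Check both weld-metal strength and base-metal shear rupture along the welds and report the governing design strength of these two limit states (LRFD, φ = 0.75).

φR_n ≈ 137 kN (weld metal governs)

E43XX → F_EXX = 430 MPa.
t_e = 0.707 × 5 = 3.535 mm; L = 200 mm.
Weld metal: φR_n = 0.75 × 0.6 × 430 × 3.535 × 200 × 10⁻³ = 136.8 kN.
Base metal (shear rupture): φR_n = 0.75 × 0.6 × 410 × 10 × 200 × 10⁻³ = 369 kN.
Governing: weld metal.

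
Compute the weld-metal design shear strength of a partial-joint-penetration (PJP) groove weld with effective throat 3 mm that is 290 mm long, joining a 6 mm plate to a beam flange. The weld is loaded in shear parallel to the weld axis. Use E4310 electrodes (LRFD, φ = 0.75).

E43XX → F_EXX = 430 MPa.
Effective throat (given) t_e = 3 mm.
A_we = 3 × 290 = 870 mm².
F_nw = 0.6 F_EXX = 258 MPa.
φR_n = 0.75 × 258 × 870 × 10⁻³ = 168.3 kN.

φR_n ≈ 168 kN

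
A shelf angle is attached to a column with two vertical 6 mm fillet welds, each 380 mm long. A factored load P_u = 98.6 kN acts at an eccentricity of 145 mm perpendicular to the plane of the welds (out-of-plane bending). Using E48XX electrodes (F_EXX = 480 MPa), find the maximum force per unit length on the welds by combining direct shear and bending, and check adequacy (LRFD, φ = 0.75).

f_max ≈ 324 N/mm; adequate

L_w = 2 × 380 = 760 mm; section modulus (unit throat) S = 2 × L²/6 = 48130 mm².
Direct shear f_v = P/L_w = 98.6×10³/760 = 129.7 N/mm.
Moment M = P × e = 98.6×10³ × 145 = 14297000 N·mm; bending f_b = M/S = 297 N/mm.
f_max = √(f_v² + f_b²) = √(129.7² + 297²) = 324.1 N/mm.
φr_n = 0.75 × 0.6 × 480 × (0.707 × 6) = 916.3 N/mm → adequate.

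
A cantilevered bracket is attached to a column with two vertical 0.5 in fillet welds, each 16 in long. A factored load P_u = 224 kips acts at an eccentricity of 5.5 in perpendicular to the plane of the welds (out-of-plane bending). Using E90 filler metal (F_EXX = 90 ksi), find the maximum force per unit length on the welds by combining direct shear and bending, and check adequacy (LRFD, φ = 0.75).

f_max ≈ 16 kip/in; NOT adequate

L_w = 2 × 16 = 32 in; section modulus (unit throat) S = 2 × L²/6 = 85.33 in².
Direct shear f_v = P/L_w = 224/32 = 7 kip/in.
Moment M = P × e = 224 × 5.5 = 1232 kip·in; bending f_b = M/S = 14.44 kip/in.
f_max = √(f_v² + f_b²) = √(7² + 14.44²) = 16.04 kip/in.
φr_n = 0.75 × 0.6 × 90 × (0.707 × 0.5) = 14.32 kip/in → NOT adequate.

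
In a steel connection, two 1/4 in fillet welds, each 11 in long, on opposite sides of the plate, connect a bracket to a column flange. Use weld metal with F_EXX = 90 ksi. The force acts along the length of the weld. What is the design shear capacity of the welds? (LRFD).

Effective throat t_e = 0.707 × 0.25 = 0.1767 in.
Total length L = 22 in; A_we = 0.1767 × 22 = 3.888 in².
F_nw = 0.6 F_EXX = 0.6 × 90 = 54 ksi.
φR_n = 0.75 × 54 × 3.888 = 157.5 kip.

φR_n ≈ 157 kip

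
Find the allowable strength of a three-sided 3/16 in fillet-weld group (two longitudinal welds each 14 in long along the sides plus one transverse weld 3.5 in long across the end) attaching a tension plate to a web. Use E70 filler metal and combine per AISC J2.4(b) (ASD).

R_n/Ω ≈ 87.7 kips

E70XX → F_EXX = 70 ksi.
t_e = 0.707 × 0.1875 = 0.1326 in.
R_nwl = 0.6 × 70 × 0.1326 × 28 = 155.9 kips (longitudinal, 2 welds).
R_nwt = 0.6 × 70 × 0.1326 × 3.5 = 19.49 kips (transverse, base value).
(i) R_nwl + R_nwt = 175.4 kips; (ii) 0.85 R_nwl + 1.5 R_nwt = 161.7 kips.
R_n = max = 175.4 kips [governs: (i)]; R_n/Ω = 87.69 kips.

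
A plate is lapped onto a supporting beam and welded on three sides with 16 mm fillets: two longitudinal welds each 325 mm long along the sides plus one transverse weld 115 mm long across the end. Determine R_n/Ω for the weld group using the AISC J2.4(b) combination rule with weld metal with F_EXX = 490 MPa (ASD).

R_n/Ω ≈ 1270 kN

t_e = 0.707 × 16 = 11.31 mm.
R_nwl = 0.6 × 490 × 11.31 × 650 × 10⁻³ = 2162 kN (longitudinal, 2 welds).
R_nwt = 0.6 × 490 × 11.31 × 115 × 10⁻³ = 382.5 kN (transverse, base value).
(i) R_nwl + R_nwt = 2544 kN; (ii) 0.85 R_nwl + 1.5 R_nwt = 2411 kN.
R_n = max = 2544 kN [governs: (i)]; R_n/Ω = 1272 kN.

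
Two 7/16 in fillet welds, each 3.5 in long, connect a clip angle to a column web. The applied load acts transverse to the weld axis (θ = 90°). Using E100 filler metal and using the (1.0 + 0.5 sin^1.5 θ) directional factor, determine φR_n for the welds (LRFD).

E100XX → F_EXX = 100 ksi.
t_e = 0.707 × 0.4375 = 0.3093 in; A_we = 0.3093 × 7 = 2.165 in².
Directional factor: 1.0 + 0.5 sin^1.5(90°) = 1.5.
F_nw = 0.6 × 100 × 1.5 = 90 ksi.
φR_n = 0.75 × 90 × 2.165 = 146.2 kips.

φR_n ≈ 146 kips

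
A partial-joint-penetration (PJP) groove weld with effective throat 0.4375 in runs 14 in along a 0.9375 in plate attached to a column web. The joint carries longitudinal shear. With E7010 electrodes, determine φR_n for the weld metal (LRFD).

φR_n ≈ 193 kips

E70XX → F_EXX = 70 ksi.
Effective throat (given) t_e = 0.4375 in.
A_we = 0.4375 × 14 = 6.125 in².
F_nw = 0.6 F_EXX = 42 ksi.
φR_n = 0.75 × 42 × 6.125 = 192.9 kips.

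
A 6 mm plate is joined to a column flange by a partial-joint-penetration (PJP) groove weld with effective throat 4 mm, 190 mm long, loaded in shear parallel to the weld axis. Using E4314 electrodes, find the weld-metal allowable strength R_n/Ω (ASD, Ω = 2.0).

E43XX → F_EXX = 430 MPa.
Effective throat (given) t_e = 4 mm.
A_we = 4 × 190 = 760 mm².
F_nw = 0.6 F_EXX = 258 MPa.
R_n/Ω = (258 × 760) / 2.0 × 10⁻³ = 98.04 kN.

R_n/Ω ≈ 98 kN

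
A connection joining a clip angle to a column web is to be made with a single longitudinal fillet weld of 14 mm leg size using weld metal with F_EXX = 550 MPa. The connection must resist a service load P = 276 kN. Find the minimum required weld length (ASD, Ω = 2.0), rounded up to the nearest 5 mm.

Throat t_e = 0.707 × 14 = 9.898 mm.
r_n/Ω = (0.6 × 550 × 9.898) / 2.0 = 1633 N/mm = 1.633 kN/mm.
L_req = P / (r_n/Ω) = 276 / 1.633 = 169 mm total.
Round up → use L = 170 mm.

L = 170 mm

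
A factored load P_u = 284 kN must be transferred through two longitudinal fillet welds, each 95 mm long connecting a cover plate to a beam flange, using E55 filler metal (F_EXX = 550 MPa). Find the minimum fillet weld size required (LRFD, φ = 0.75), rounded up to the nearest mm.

w = 9 mm

Total weld length L = 190 mm.
Required throat t_e = P_u / (φ × 0.6 F_EXX × L) = 284 / (0.75 × 0.6 × 550 × 190 × 10⁻³) = 6.039 mm.
Required leg w = t_e / 0.707 = 8.542 mm → use 9 mm.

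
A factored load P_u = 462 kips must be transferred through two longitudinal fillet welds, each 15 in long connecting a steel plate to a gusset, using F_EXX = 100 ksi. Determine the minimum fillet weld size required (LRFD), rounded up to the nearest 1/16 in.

Total weld length L = 30 in.
Required throat t_e = P_u / (φ × 0.6 F_EXX × L) = 462 / (0.75 × 0.6 × 100 × 30) = 0.3422 in.
Required leg w = t_e / 0.707 = 0.484 in → use 1/2 in.

w = 1/2 in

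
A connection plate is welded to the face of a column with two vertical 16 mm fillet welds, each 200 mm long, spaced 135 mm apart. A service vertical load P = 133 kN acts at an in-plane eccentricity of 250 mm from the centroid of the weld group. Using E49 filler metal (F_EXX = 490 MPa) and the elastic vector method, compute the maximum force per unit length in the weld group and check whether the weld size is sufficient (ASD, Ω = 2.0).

f_max ≈ 1480 N/mm; adequate

Total weld length L_w = 400 mm. Treat welds as unit-width lines.
Polar moment about centroid: J = 2[d³/12 + d(b/2)²] = 2[200³/12 + 200×67.5²] = 3156000 mm³.
Direct shear f_v = P/L_w = 133×10³ / 400 = 332.5 N/mm (vertical).
Torsion M = P·e = 133×10³ × 250 = 33250000 N·mm.
Critical point at (x, y) = (67.5, 100) from centroid. f_tx = M·y/J = 1054 N/mm; f_ty = M·x/J = 711.2 N/mm.
Resultant f_max = √[f_tx² + (f_v + f_ty)²] = √[1054² + (332.5 + 711.2)²] = 1483 N/mm.
Capacity per unit length: r_n/Ω = (1/2.0) × 0.6 × 490 × (0.707 × 16) = 1663 N/mm.
1483 ≤ 1663 → adequate.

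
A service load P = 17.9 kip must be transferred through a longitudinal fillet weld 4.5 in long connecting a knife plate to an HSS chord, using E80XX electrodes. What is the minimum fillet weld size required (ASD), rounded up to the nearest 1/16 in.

E80XX → F_EXX = 80 ksi.
Total weld length L = 4.5 in.
Required throat t_e = P × Ω / (0.6 F_EXX × L) = 17.9 × 2.0 / (0.6 × 80 × 4.5) = 0.1657 in.
Required leg w = t_e / 0.707 = 0.2344 in → use 1/4 in.

w = 1/4 in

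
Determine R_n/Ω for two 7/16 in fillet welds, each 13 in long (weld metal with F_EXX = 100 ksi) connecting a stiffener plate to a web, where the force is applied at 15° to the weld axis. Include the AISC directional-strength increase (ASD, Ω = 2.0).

t_e = 0.707 × 0.4375 = 0.3093 in; A_we = 0.3093 × 26 = 8.042 in².
Directional factor: 1.0 + 0.5 sin^1.5(15°) = 1.066.
F_nw = 0.6 × 100 × 1.066 = 63.95 ksi.
R_n/Ω = (63.95 × 8.042) / 2.0 = 257.1 kips.

R_n/Ω ≈ 257 kips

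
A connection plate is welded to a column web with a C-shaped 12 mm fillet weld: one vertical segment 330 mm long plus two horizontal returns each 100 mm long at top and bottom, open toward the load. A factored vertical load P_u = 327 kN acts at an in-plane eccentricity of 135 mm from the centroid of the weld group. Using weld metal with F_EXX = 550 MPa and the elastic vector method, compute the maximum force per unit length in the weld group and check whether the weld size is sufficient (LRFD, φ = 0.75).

Total weld length L_w = 530 mm. Treat welds as unit-width lines.
Centroid: x̄ = 2×100×50 / 530 = 18.87 mm from the vertical weld.
Polar moment about centroid: J = I_x + I_y = [330³/12 + 2×100×165²] + [330×18.87² + 2(100³/12 + 100×31.13²)] = 8918000 mm³.
Direct shear f_v = P/L_w = 327×10³ / 530 = 617 N/mm (vertical).
Torsion M = P·e = 327×10³ × 135 = 44145000 N·mm.
Critical point at (x, y) = (81.13, 165) from centroid. f_tx = M·y/J = 816.8 N/mm; f_ty = M·x/J = 401.6 N/mm.
Resultant f_max = √[f_tx² + (f_v + f_ty)²] = √[816.8² + (617 + 401.6)²] = 1306 N/mm.
Capacity per unit length: φr_n = 0.75 × 0.6 × 550 × (0.707 × 12) = 2100 N/mm.
1306 ≤ 2100 → adequate.

f_max ≈ 1310 N/mm; adequate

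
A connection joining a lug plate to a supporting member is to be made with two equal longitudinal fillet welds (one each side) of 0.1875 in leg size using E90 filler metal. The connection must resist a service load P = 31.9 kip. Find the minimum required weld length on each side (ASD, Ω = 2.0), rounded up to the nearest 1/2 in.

L = 4.5 in on each side

E90XX → F_EXX = 90 ksi.
Throat t_e = 0.707 × 0.1875 = 0.1326 in.
r_n/Ω = (0.6 × 90 × 0.1326) / 2.0 = 3.579 kip/in.
L_req = P / (r_n/Ω) = 31.9 / 3.579 = 8.913 in total.
Per side: 8.913 / 2 = 4.456 in.
Round up → use L = 4.5 in on each side.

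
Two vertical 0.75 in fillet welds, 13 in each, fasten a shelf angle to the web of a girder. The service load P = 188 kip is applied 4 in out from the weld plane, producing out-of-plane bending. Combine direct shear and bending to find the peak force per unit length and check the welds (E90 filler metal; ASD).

E90XX → F_EXX = 90 ksi.
L_w = 2 × 13 = 26 in; section modulus (unit throat) S = 2 × L²/6 = 56.33 in².
Direct shear f_v = P/L_w = 188/26 = 7.231 kip/in.
Moment M = P × e = 188 × 4 = 752 kip·in; bending f_b = M/S = 13.35 kip/in.
f_max = √(f_v² + f_b²) = √(7.231² + 13.35²) = 15.18 kip/in.
r_n/Ω = (1/2.0) × 0.6 × 90 × (0.707 × 0.75) = 14.32 kip/in → NOT adequate.

f_max ≈ 15.2 kip/in; NOT adequate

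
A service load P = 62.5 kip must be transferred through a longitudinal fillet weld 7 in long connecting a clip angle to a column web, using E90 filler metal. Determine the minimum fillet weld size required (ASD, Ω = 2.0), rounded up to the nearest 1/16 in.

E90XX → F_EXX = 90 ksi.
Total weld length L = 7 in.
Required throat t_e = P × Ω / (0.6 F_EXX × L) = 62.5 × 2.0 / (0.6 × 90 × 7) = 0.3307 in.
Required leg w = t_e / 0.707 = 0.4677 in → use 1/2 in.

w = 1/2 in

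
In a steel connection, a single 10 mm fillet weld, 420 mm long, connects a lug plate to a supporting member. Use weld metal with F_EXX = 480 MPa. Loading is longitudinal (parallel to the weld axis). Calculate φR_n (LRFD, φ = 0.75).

Effective throat t_e = 0.707 × 10 = 7.07 mm.
Total length L = 420 mm; A_we = 7.07 × 420 = 2969 mm².
F_nw = 0.6 F_EXX = 0.6 × 480 = 288 MPa.
φR_n = 0.75 × 288 × 2969 × 10⁻³ = 641.4 kN.

φR_n ≈ 641 kN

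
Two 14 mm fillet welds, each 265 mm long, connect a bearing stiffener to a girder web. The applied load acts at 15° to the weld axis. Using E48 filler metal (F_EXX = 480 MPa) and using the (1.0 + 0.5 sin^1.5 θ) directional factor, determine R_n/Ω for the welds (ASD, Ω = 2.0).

R_n/Ω ≈ 805 kN

t_e = 0.707 × 14 = 9.898 mm; A_we = 9.898 × 530 = 5246 mm².
Directional factor: 1.0 + 0.5 sin^1.5(15°) = 1.066.
F_nw = 0.6 × 480 × 1.066 = 307 MPa.
R_n/Ω = (307 × 5246) / 2.0 × 10⁻³ = 805.1 kN.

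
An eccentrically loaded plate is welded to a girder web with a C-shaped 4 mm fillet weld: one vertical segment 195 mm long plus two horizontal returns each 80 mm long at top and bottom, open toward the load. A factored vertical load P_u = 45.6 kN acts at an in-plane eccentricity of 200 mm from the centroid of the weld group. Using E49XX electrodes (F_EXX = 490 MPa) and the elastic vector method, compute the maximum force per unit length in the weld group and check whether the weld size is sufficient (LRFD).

Total weld length L_w = 355 mm. Treat welds as unit-width lines.
Centroid: x̄ = 2×80×40 / 355 = 18.03 mm from the vertical weld.
Polar moment about centroid: J = I_x + I_y = [195³/12 + 2×80×97.5²] + [195×18.03² + 2(80³/12 + 80×21.97²)] = 2365000 mm³.
Direct shear f_v = P/L_w = 45.6×10³ / 355 = 128.5 N/mm (vertical).
Torsion M = P·e = 45.6×10³ × 200 = 9120000 N·mm.
Critical point at (x, y) = (61.97, 97.5) from centroid. f_tx = M·y/J = 376 N/mm; f_ty = M·x/J = 239 N/mm.
Resultant f_max = √[f_tx² + (f_v + f_ty)²] = √[376² + (128.5 + 239)²] = 525.7 N/mm.
Capacity per unit length: φr_n = 0.75 × 0.6 × 490 × (0.707 × 4) = 623.6 N/mm.
525.7 ≤ 623.6 → adequate.

f_max ≈ 526 N/mm; adequate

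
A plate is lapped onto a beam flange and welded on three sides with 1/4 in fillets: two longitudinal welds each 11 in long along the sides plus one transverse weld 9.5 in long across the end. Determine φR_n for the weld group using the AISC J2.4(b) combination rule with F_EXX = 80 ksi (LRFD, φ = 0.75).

t_e = 0.707 × 0.25 = 0.1767 in.
R_nwl = 0.6 × 80 × 0.1767 × 22 = 186.6 kip (longitudinal, 2 welds).
R_nwt = 0.6 × 80 × 0.1767 × 9.5 = 80.6 kip (transverse, base value).
(i) R_nwl + R_nwt = 267.2 kip; (ii) 0.85 R_nwl + 1.5 R_nwt = 279.5 kip.
R_n = max = 279.5 kip [governs: (ii)]; φR_n = 209.7 kip.

φR_n ≈ 210 kip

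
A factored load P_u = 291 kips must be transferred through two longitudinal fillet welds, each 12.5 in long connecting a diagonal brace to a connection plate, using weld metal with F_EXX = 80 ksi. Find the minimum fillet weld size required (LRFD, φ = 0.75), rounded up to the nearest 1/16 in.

w = 1/2 in

Total weld length L = 25 in.
Required throat t_e = P_u / (φ × 0.6 F_EXX × L) = 291 / (0.75 × 0.6 × 80 × 25) = 0.3233 in.
Required leg w = t_e / 0.707 = 0.4573 in → use 1/2 in.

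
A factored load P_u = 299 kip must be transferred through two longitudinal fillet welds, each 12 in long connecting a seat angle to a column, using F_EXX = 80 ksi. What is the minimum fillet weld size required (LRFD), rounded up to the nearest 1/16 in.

w = 1/2 in

Total weld length L = 24 in.
Required throat t_e = P_u / (φ × 0.6 F_EXX × L) = 299 / (0.75 × 0.6 × 80 × 24) = 0.3461 in.
Required leg w = t_e / 0.707 = 0.4895 in → use 1/2 in.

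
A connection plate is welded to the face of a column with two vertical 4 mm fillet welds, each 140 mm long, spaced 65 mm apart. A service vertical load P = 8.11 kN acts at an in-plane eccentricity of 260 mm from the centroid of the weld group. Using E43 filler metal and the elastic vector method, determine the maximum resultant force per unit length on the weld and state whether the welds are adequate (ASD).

f_max ≈ 230 N/mm; adequate

E43XX → F_EXX = 430 MPa.
Total weld length L_w = 280 mm. Treat welds as unit-width lines.
Polar moment about centroid: J = 2[d³/12 + d(b/2)²] = 2[140³/12 + 140×32.5²] = 753100 mm³.
Direct shear f_v = P/L_w = 8.11×10³ / 280 = 28.96 N/mm (vertical).
Torsion M = P·e = 8.11×10³ × 260 = 2108600 N·mm.
Critical point at (x, y) = (32.5, 70) from centroid. f_tx = M·y/J = 196 N/mm; f_ty = M·x/J = 91 N/mm.
Resultant f_max = √[f_tx² + (f_v + f_ty)²] = √[196² + (28.96 + 91)²] = 229.8 N/mm.
Capacity per unit length: r_n/Ω = (1/2.0) × 0.6 × 430 × (0.707 × 4) = 364.8 N/mm.
229.8 ≤ 364.8 → adequate.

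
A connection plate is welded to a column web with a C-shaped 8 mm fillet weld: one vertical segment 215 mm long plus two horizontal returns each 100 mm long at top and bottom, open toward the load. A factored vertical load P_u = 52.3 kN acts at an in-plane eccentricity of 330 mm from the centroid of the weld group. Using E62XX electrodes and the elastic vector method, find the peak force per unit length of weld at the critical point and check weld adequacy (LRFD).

E62XX → F_EXX = 620 MPa.
Total weld length L_w = 415 mm. Treat welds as unit-width lines.
Centroid: x̄ = 2×100×50 / 415 = 24.1 mm from the vertical weld.
Polar moment about centroid: J = I_x + I_y = [215³/12 + 2×100×107.5²] + [215×24.1² + 2(100³/12 + 100×25.9²)] = 3565000 mm³.
Direct shear f_v = P/L_w = 52.3×10³ / 415 = 126 N/mm (vertical).
Torsion M = P·e = 52.3×10³ × 330 = 17259000 N·mm.
Critical point at (x, y) = (75.9, 107.5) from centroid. f_tx = M·y/J = 520.4 N/mm; f_ty = M·x/J = 367.5 N/mm.
Resultant f_max = √[f_tx² + (f_v + f_ty)²] = √[520.4² + (126 + 367.5)²] = 717.2 N/mm.
Capacity per unit length: φr_n = 0.75 × 0.6 × 620 × (0.707 × 8) = 1578 N/mm.
717.2 ≤ 1578 → adequate.

f_max ≈ 717 N/mm; adequate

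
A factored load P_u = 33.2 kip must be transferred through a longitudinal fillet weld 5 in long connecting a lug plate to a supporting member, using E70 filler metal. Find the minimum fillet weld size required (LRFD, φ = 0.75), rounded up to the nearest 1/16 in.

E70XX → F_EXX = 70 ksi.
Total weld length L = 5 in.
Required throat t_e = P_u / (φ × 0.6 F_EXX × L) = 33.2 / (0.75 × 0.6 × 70 × 5) = 0.2108 in.
Required leg w = t_e / 0.707 = 0.2982 in → use 5/16 in.

w = 5/16 in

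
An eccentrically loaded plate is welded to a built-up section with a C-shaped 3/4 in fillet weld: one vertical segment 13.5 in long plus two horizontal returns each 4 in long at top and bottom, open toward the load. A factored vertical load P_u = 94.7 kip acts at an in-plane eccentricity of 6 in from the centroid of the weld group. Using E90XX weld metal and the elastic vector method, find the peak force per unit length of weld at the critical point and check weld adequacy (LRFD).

E90XX → F_EXX = 90 ksi.
Total weld length L_w = 21.5 in. Treat welds as unit-width lines.
Centroid: x̄ = 2×4×2 / 21.5 = 0.7442 in from the vertical weld.
Polar moment about centroid: J = I_x + I_y = [13.5³/12 + 2×4×6.75²] + [13.5×0.7442² + 2(4³/12 + 4×1.256²)] = 600.3 in³.
Direct shear f_v = P/L_w = 94.7 / 21.5 = 4.405 kip/in (vertical).
Torsion M = P·e = 94.7 × 6 = 568.2 kip·in.
Critical point at (x, y) = (3.256, 6.75) from centroid. f_tx = M·y/J = 6.389 kip/in; f_ty = M·x/J = 3.082 kip/in.
Resultant f_max = √[f_tx² + (f_v + f_ty)²] = √[6.389² + (4.405 + 3.082)²] = 9.842 kip/in.
Capacity per unit length: φr_n = 0.75 × 0.6 × 90 × (0.707 × 0.75) = 21.48 kip/in.
9.842 ≤ 21.48 → adequate.

f_max ≈ 9.84 kip/in; adequate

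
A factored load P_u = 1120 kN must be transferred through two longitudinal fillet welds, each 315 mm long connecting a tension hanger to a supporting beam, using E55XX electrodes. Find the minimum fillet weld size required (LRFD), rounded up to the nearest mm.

E55XX → F_EXX = 550 MPa.
Total weld length L = 630 mm.
Required throat t_e = P_u / (φ × 0.6 F_EXX × L) = 1120 / (0.75 × 0.6 × 550 × 630 × 10⁻³) = 7.183 mm.
Required leg w = t_e / 0.707 = 10.16 mm → use 11 mm.

w = 11 mm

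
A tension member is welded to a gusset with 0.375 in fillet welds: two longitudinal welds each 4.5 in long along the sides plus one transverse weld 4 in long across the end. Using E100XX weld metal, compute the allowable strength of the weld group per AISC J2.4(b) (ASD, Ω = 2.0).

R_n/Ω ≈ 109 kips

E100XX → F_EXX = 100 ksi.
t_e = 0.707 × 0.375 = 0.2651 in.
R_nwl = 0.6 × 100 × 0.2651 × 9 = 143.2 kips (longitudinal, 2 welds).
R_nwt = 0.6 × 100 × 0.2651 × 4 = 63.63 kips (transverse, base value).
(i) R_nwl + R_nwt = 206.8 kips; (ii) 0.85 R_nwl + 1.5 R_nwt = 217.1 kips.
R_n = max = 217.1 kips [governs: (ii)]; R_n/Ω = 108.6 kips.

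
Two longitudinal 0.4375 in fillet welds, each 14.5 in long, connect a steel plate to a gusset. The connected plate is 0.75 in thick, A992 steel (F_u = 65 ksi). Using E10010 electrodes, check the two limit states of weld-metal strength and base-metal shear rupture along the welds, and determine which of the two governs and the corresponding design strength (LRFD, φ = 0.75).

E100XX → F_EXX = 100 ksi.
t_e = 0.707 × 0.4375 = 0.3093 in; L = 29 in.
Weld metal: φR_n = 0.75 × 0.6 × 100 × 0.3093 × 29 = 403.7 kips.
Base metal (shear rupture): φR_n = 0.75 × 0.6 × 65 × 0.75 × 29 = 636.2 kips.
Governing: weld metal.

φR_n ≈ 404 kips (weld metal governs)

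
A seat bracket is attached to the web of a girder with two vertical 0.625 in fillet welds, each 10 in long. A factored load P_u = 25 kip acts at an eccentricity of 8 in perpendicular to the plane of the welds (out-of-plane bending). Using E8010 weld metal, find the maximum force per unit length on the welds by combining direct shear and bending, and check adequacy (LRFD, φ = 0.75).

f_max ≈ 6.13 kip/in; adequate

E80XX → F_EXX = 80 ksi.
L_w = 2 × 10 = 20 in; section modulus (unit throat) S = 2 × L²/6 = 33.33 in².
Direct shear f_v = P/L_w = 25/20 = 1.25 kip/in.
Moment M = P × e = 25 × 8 = 200 kip·in; bending f_b = M/S = 6 kip/in.
f_max = √(f_v² + f_b²) = √(1.25² + 6²) = 6.129 kip/in.
φr_n = 0.75 × 0.6 × 80 × (0.707 × 0.625) = 15.91 kip/in → adequate.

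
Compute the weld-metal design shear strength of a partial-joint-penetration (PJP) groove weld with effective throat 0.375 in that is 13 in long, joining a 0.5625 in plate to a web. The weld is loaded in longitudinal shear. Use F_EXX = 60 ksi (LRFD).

φR_n ≈ 132 kips

Effective throat (given) t_e = 0.375 in.
A_we = 0.375 × 13 = 4.875 in².
F_nw = 0.6 F_EXX = 36 ksi.
φR_n = 0.75 × 36 × 4.875 = 131.6 kips.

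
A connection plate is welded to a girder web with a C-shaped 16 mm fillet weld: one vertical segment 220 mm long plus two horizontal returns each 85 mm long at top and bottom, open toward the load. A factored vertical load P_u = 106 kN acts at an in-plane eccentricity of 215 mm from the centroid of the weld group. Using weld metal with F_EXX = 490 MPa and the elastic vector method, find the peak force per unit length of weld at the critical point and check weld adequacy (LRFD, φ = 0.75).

f_max ≈ 1080 N/mm; adequate

Total weld length L_w = 390 mm. Treat welds as unit-width lines.
Centroid: x̄ = 2×85×42.5 / 390 = 18.53 mm from the vertical weld.
Polar moment about centroid: J = I_x + I_y = [220³/12 + 2×85×110²] + [220×18.53² + 2(85³/12 + 85×23.97²)] = 3220000 mm³.
Direct shear f_v = P/L_w = 106×10³ / 390 = 271.8 N/mm (vertical).
Torsion M = P·e = 106×10³ × 215 = 22790000 N·mm.
Critical point at (x, y) = (66.47, 110) from centroid. f_tx = M·y/J = 778.6 N/mm; f_ty = M·x/J = 470.5 N/mm.
Resultant f_max = √[f_tx² + (f_v + f_ty)²] = √[778.6² + (271.8 + 470.5)²] = 1076 N/mm.
Capacity per unit length: φr_n = 0.75 × 0.6 × 490 × (0.707 × 16) = 2494 N/mm.
1076 ≤ 2494 → adequate.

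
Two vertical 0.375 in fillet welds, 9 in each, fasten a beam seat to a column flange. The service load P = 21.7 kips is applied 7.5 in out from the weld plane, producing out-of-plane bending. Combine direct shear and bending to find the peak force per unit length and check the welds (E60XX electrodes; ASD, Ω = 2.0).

f_max ≈ 6.15 kip/in; NOT adequate

E60XX → F_EXX = 60 ksi.
L_w = 2 × 9 = 18 in; section modulus (unit throat) S = 2 × L²/6 = 27 in².
Direct shear f_v = P/L_w = 21.7/18 = 1.206 kip/in.
Moment M = P × e = 21.7 × 7.5 = 162.75 kip·in; bending f_b = M/S = 6.028 kip/in.
f_max = √(f_v² + f_b²) = √(1.206² + 6.028²) = 6.147 kip/in.
r_n/Ω = (1/2.0) × 0.6 × 60 × (0.707 × 0.375) = 4.772 kip/in → NOT adequate.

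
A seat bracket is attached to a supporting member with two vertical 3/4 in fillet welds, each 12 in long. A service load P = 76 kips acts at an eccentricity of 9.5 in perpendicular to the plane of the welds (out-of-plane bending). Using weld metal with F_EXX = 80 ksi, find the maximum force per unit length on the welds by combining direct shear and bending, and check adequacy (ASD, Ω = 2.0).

L_w = 2 × 12 = 24 in; section modulus (unit throat) S = 2 × L²/6 = 48 in².
Direct shear f_v = P/L_w = 76/24 = 3.167 kip/in.
Moment M = P × e = 76 × 9.5 = 722 kip·in; bending f_b = M/S = 15.04 kip/in.
f_max = √(f_v² + f_b²) = √(3.167² + 15.04²) = 15.37 kip/in.
r_n/Ω = (1/2.0) × 0.6 × 80 × (0.707 × 0.75) = 12.73 kip/in → NOT adequate.

f_max ≈ 15.4 kip/in; NOT adequate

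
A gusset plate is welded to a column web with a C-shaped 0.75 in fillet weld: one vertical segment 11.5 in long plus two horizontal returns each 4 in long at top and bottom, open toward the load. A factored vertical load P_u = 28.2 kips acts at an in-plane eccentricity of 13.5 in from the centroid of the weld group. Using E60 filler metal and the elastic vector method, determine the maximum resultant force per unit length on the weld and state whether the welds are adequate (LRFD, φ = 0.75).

E60XX → F_EXX = 60 ksi.
Total weld length L_w = 19.5 in. Treat welds as unit-width lines.
Centroid: x̄ = 2×4×2 / 19.5 = 0.8205 in from the vertical weld.
Polar moment about centroid: J = I_x + I_y = [11.5³/12 + 2×4×5.75²] + [11.5×0.8205² + 2(4³/12 + 4×1.179²)] = 420.8 in³.
Direct shear f_v = P/L_w = 28.2 / 19.5 = 1.446 kip/in (vertical).
Torsion M = P·e = 28.2 × 13.5 = 380.7 kip·in.
Critical point at (x, y) = (3.179, 5.75) from centroid. f_tx = M·y/J = 5.202 kip/in; f_ty = M·x/J = 2.877 kip/in.
Resultant f_max = √[f_tx² + (f_v + f_ty)²] = √[5.202² + (1.446 + 2.877)²] = 6.764 kip/in.
Capacity per unit length: φr_n = 0.75 × 0.6 × 60 × (0.707 × 0.75) = 14.32 kip/in.
6.764 ≤ 14.32 → adequate.

f_max ≈ 6.76 kip/in; adequate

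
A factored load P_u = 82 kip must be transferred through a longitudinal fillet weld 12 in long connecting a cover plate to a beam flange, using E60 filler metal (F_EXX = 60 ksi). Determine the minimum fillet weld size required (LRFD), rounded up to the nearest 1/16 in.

w = 3/8 in

Total weld length L = 12 in.
Required throat t_e = P_u / (φ × 0.6 F_EXX × L) = 82 / (0.75 × 0.6 × 60 × 12) = 0.2531 in.
Required leg w = t_e / 0.707 = 0.358 in → use 3/8 in.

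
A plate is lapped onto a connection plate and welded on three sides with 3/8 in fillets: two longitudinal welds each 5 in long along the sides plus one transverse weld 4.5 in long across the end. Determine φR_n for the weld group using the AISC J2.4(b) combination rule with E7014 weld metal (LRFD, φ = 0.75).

φR_n ≈ 127 kip

E70XX → F_EXX = 70 ksi.
t_e = 0.707 × 0.375 = 0.2651 in.
R_nwl = 0.6 × 70 × 0.2651 × 10 = 111.4 kip (longitudinal, 2 welds).
R_nwt = 0.6 × 70 × 0.2651 × 4.5 = 50.11 kip (transverse, base value).
(i) R_nwl + R_nwt = 161.5 kip; (ii) 0.85 R_nwl + 1.5 R_nwt = 169.8 kip.
R_n = max = 169.8 kip [governs: (ii)]; φR_n = 127.4 kip.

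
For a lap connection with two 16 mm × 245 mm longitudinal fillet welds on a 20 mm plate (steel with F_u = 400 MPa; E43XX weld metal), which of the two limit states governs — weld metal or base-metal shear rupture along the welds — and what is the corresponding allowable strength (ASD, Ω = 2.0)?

E43XX → F_EXX = 430 MPa.
t_e = 0.707 × 16 = 11.31 mm; L = 490 mm.
Weld metal: R_n/Ω = (1/2.0) × 0.6 × 430 × 11.31 × 490 × 10⁻³ = 715 kN.
Base metal (shear rupture): R_n/Ω = (1/2.0) × 0.6 × 400 × 20 × 490 × 10⁻³ = 1176 kN.
Governing: weld metal.

R_n/Ω ≈ 715 kN (weld metal governs)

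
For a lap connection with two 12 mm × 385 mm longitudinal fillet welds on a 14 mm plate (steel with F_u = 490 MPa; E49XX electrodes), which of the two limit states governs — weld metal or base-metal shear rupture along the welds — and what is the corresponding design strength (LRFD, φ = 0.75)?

φR_n ≈ 1440 kN (weld metal governs)

E49XX → F_EXX = 490 MPa.
t_e = 0.707 × 12 = 8.484 mm; L = 770 mm.
Weld metal: φR_n = 0.75 × 0.6 × 490 × 8.484 × 770 × 10⁻³ = 1440 kN.
Base metal (shear rupture): φR_n = 0.75 × 0.6 × 490 × 14 × 770 × 10⁻³ = 2377 kN.
Governing: weld metal.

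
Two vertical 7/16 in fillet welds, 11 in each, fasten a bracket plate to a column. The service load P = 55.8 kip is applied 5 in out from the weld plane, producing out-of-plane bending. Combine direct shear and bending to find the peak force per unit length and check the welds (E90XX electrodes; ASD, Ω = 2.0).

E90XX → F_EXX = 90 ksi.
L_w = 2 × 11 = 22 in; section modulus (unit throat) S = 2 × L²/6 = 40.33 in².
Direct shear f_v = P/L_w = 55.8/22 = 2.536 kip/in.
Moment M = P × e = 55.8 × 5 = 279 kip·in; bending f_b = M/S = 6.917 kip/in.
f_max = √(f_v² + f_b²) = √(2.536² + 6.917²) = 7.368 kip/in.
r_n/Ω = (1/2.0) × 0.6 × 90 × (0.707 × 0.4375) = 8.351 kip/in → adequate.

f_max ≈ 7.37 kip/in; adequate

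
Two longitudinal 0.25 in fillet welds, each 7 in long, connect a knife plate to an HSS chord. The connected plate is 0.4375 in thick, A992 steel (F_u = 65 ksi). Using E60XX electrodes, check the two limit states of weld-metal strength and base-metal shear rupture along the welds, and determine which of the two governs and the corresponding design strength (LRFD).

E60XX → F_EXX = 60 ksi.
t_e = 0.707 × 0.25 = 0.1767 in; L = 14 in.
Weld metal: φR_n = 0.75 × 0.6 × 60 × 0.1767 × 14 = 66.81 kip.
Base metal (shear rupture): φR_n = 0.75 × 0.6 × 65 × 0.4375 × 14 = 179.2 kip.
Governing: weld metal.

φR_n ≈ 66.8 kip (weld metal governs)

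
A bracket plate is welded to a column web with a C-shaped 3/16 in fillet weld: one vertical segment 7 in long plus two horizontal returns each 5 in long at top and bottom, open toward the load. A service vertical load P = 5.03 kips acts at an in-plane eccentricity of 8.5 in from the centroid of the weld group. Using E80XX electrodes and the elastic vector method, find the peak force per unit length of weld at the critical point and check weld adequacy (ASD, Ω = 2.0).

E80XX → F_EXX = 80 ksi.
Total weld length L_w = 17 in. Treat welds as unit-width lines.
Centroid: x̄ = 2×5×2.5 / 17 = 1.471 in from the vertical weld.
Polar moment about centroid: J = I_x + I_y = [7³/12 + 2×5×3.5²] + [7×1.471² + 2(5³/12 + 5×1.029²)] = 197.7 in³.
Direct shear f_v = P/L_w = 5.03 / 17 = 0.2959 kip/in (vertical).
Torsion M = P·e = 5.03 × 8.5 = 42.755 kip·in.
Critical point at (x, y) = (3.529, 3.5) from centroid. f_tx = M·y/J = 0.7571 kip/in; f_ty = M·x/J = 0.7635 kip/in.
Resultant f_max = √[f_tx² + (f_v + f_ty)²] = √[0.7571² + (0.2959 + 0.7635)²] = 1.302 kip/in.
Capacity per unit length: r_n/Ω = (1/2.0) × 0.6 × 80 × (0.707 × 0.1875) = 3.181 kip/in.
1.302 ≤ 3.181 → adequate.

f_max ≈ 1.3 kip/in; adequate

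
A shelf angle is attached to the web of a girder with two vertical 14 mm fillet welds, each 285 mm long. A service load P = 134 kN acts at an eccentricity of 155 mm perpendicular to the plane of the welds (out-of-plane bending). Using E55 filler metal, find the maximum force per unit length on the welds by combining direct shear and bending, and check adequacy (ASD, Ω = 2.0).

f_max ≈ 802 N/mm; adequate

E55XX → F_EXX = 550 MPa.
L_w = 2 × 285 = 570 mm; section modulus (unit throat) S = 2 × L²/6 = 27080 mm².
Direct shear f_v = P/L_w = 134×10³/570 = 235.1 N/mm.
Moment M = P × e = 134×10³ × 155 = 20770000 N·mm; bending f_b = M/S = 767.1 N/mm.
f_max = √(f_v² + f_b²) = √(235.1² + 767.1²) = 802.3 N/mm.
r_n/Ω = (1/2.0) × 0.6 × 550 × (0.707 × 14) = 1633 N/mm → adequate.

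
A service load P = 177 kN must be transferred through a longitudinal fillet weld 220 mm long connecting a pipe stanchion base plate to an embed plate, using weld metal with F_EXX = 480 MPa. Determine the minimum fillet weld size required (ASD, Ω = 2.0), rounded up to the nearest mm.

w = 8 mm

Total weld length L = 220 mm.
Required throat t_e = P × Ω / (0.6 F_EXX × L) = 177 × 2.0 / (0.6 × 480 × 220 × 10⁻³) = 5.587 mm.
Required leg w = t_e / 0.707 = 7.903 mm → use 8 mm.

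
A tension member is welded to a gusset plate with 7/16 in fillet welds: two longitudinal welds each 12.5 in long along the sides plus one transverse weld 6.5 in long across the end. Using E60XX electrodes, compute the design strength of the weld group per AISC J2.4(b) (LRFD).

E60XX → F_EXX = 60 ksi.
t_e = 0.707 × 0.4375 = 0.3093 in.
R_nwl = 0.6 × 60 × 0.3093 × 25 = 278.4 kips (longitudinal, 2 welds).
R_nwt = 0.6 × 60 × 0.3093 × 6.5 = 72.38 kips (transverse, base value).
(i) R_nwl + R_nwt = 350.8 kips; (ii) 0.85 R_nwl + 1.5 R_nwt = 345.2 kips.
R_n = max = 350.8 kips [governs: (i)]; φR_n = 263.1 kips.

φR_n ≈ 263 kips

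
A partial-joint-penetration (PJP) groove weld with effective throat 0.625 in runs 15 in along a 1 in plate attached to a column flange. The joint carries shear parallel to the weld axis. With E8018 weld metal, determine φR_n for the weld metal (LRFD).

φR_n ≈ 338 kips

E80XX → F_EXX = 80 ksi.
Effective throat (given) t_e = 0.625 in.
A_we = 0.625 × 15 = 9.375 in².
F_nw = 0.6 F_EXX = 48 ksi.
φR_n = 0.75 × 48 × 9.375 = 337.5 kips.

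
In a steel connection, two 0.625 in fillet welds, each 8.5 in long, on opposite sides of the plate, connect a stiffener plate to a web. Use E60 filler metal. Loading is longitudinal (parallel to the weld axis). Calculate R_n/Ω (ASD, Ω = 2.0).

E60XX → F_EXX = 60 ksi.
Effective throat t_e = 0.707 × 0.625 = 0.4419 in.
Total length L = 17 in; A_we = 0.4419 × 17 = 7.512 in².
F_nw = 0.6 F_EXX = 0.6 × 60 = 36 ksi.
R_n = 36 × 7.512 = 270.4 kip; R_n/Ω = 270.4/2.0 = 135.2 kip.

R_n/Ω ≈ 135 kip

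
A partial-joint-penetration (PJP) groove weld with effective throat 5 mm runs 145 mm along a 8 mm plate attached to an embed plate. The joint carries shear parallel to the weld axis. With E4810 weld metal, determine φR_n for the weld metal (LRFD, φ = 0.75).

φR_n ≈ 157 kN

E48XX → F_EXX = 480 MPa.
Effective throat (given) t_e = 5 mm.
A_we = 5 × 145 = 725 mm².
F_nw = 0.6 F_EXX = 288 MPa.
φR_n = 0.75 × 288 × 725 × 10⁻³ = 156.6 kN.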